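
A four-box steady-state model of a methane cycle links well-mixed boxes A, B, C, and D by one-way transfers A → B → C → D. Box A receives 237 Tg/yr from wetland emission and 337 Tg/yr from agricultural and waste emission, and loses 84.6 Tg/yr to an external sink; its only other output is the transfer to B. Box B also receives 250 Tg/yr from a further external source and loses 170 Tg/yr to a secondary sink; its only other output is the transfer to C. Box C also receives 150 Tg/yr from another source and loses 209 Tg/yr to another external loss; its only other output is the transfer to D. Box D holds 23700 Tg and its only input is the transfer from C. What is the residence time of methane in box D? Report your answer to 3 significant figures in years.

Box A: F(A→B) = (237 + 337) − 84.6 = 489.40 Tg/yr.
Box B: F(B→C) = (489.40 + 250) − 170 = 569.40 Tg/yr.
Box C: F(C→D) = (569.40 + 150) − 209 = 510.40 Tg/yr.
Box D throughput = its input = 510.40 Tg/yr; τ = 23700 / 510.40 = 46.43 yr.

46.4 yr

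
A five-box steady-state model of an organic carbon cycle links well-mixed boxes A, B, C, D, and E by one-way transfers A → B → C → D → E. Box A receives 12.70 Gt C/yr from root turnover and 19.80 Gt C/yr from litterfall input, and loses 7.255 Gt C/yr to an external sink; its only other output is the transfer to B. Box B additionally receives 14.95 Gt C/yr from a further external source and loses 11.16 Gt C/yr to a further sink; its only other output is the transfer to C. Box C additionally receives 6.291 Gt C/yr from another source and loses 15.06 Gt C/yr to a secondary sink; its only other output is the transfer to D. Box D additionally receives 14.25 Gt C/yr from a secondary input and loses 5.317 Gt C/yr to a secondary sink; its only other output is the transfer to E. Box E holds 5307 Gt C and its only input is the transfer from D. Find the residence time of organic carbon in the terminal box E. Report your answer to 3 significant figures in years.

Box A: F(A→B) = (12.70 + 19.80) − 7.255 = 25.245 Gt C/yr.
Box B: F(B→C) = (25.245 + 14.95) − 11.16 = 29.035 Gt C/yr.
Box C: F(C→D) = (29.035 + 6.291) − 15.06 = 20.266 Gt C/yr.
Box D: F(D→E) = (20.266 + 14.25) − 5.317 = 29.199 Gt C/yr.
Box E throughput = its input = 29.199 Gt C/yr; τ = 5307 / 29.199 = 181.8 yr.

182 yr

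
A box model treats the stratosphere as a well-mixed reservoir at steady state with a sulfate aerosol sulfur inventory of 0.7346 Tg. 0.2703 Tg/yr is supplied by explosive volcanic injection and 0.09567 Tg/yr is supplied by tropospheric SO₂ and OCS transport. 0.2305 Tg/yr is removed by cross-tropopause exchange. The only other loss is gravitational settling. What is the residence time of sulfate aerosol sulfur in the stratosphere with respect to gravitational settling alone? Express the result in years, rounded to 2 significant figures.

5.4 yr

At steady state ΣF_in = ΣF_out.
ΣF_in = 0.2703 + 0.09567 = 0.36597 Tg/yr.
Gravitational settling flux = ΣF_in − (0.2305) = 0.36597 − 0.2305 = 0.1355 Tg/yr.
τ = M / F = 0.7346 / 0.1355 = 5.423 yr.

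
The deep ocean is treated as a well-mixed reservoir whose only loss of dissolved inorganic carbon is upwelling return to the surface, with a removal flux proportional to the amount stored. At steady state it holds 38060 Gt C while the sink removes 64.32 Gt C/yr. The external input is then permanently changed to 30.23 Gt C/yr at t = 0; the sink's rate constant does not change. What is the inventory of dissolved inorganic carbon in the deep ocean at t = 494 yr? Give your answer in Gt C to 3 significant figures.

τ = M₀/F₀ = 38060/64.32 = 591.7 yr; rate constant k = 1/τ.
New steady state M_∞ = F₁/k = F₁·τ = 30.23 × 591.7 = 17888 Gt C.
M(t) = M_∞ + (M₀ − M_∞)·e^(−t/τ); t/τ = 494/591.7 = 0.8348, so e^(−t/τ) = 0.4339.
M(t) = 17888 + 20170 × 0.4339 = 26641 Gt C.

26600 Gt C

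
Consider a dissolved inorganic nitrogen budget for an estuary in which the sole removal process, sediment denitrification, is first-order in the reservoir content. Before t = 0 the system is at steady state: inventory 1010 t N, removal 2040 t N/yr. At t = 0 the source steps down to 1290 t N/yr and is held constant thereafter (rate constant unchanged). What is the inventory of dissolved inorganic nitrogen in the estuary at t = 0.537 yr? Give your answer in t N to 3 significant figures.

τ = M₀/F₀ = 1010/2040 = 0.4951 yr; rate constant k = 1/τ.
New steady state M_∞ = F₁/k = F₁·τ = 1290 × 0.4951 = 638.68 t N.
M(t) = M_∞ + (M₀ − M_∞)·e^(−t/τ); t/τ = 0.537/0.4951 = 1.085, so e^(−t/τ) = 0.3380.
M(t) = 638.68 + 371.3 × 0.3380 = 764.19 t N.

764 t N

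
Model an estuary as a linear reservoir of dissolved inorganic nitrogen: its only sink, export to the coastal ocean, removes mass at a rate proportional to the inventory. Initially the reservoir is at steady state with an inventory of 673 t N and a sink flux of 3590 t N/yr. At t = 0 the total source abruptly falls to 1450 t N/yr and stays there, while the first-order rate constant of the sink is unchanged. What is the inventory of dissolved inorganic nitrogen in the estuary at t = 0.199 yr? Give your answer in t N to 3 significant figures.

τ = M₀/F₀ = 673/3590 = 0.1875 yr; rate constant k = 1/τ.
New steady state M_∞ = F₁/k = F₁·τ = 1450 × 0.1875 = 271.82 t N.
M(t) = M_∞ + (M₀ − M_∞)·e^(−t/τ); t/τ = 0.199/0.1875 = 1.062, so e^(−t/τ) = 0.3459.
M(t) = 271.82 + 401.2 × 0.3459 = 410.60 t N.

411 t N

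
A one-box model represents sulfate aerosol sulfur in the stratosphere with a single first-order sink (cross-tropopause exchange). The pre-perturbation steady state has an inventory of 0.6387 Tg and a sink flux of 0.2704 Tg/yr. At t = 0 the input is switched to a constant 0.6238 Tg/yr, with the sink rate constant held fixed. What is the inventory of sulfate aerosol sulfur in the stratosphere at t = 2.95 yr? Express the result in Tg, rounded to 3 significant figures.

1.23 Tg

τ = M₀/F₀ = 0.6387/0.2704 = 2.362 yr; rate constant k = 1/τ.
New steady state M_∞ = F₁/k = F₁·τ = 0.6238 × 2.362 = 1.4735 Tg.
M(t) = M_∞ + (M₀ − M_∞)·e^(−t/τ); t/τ = 2.95/2.362 = 1.249, so e^(−t/τ) = 0.2868.
M(t) = 1.4735 − 0.8348 × 0.2868 = 1.2340 Tg.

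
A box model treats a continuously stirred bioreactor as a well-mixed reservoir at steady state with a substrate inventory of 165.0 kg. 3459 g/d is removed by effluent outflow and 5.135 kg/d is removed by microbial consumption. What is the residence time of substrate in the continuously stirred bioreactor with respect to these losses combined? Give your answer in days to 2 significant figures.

Convert the effluent outflow flux: 3459 g/d = 3.459 kg/d.
Total removal = 3.459 + 5.135 = 8.5940 kg/d.
τ = M / ΣF_out = 165.0 / 8.5940 = 19.20 d.

19 d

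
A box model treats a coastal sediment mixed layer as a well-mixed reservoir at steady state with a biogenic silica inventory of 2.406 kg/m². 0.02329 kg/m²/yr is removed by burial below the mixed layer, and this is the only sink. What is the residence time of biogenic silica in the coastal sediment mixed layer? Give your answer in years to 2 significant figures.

τ = M / F = 2.406 / 0.02329 = 103.3 yr.

100 yr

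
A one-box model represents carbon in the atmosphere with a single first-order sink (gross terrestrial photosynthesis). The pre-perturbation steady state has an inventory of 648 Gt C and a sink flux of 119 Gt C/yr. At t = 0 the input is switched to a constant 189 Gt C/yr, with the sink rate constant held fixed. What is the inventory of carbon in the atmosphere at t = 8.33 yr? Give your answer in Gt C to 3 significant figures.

Residence time τ = M₀/F₀ = 5.445 yr. The eventual steady state is M_∞ = M₀·(F₁/F₀) = 648 × 189/119 = 1029.2 Gt C.
The anomaly ΔM(t) = M(t) − M_∞ decays as ΔM₀·e^(−t/τ) with ΔM₀ = 648 − 1029.2 = −381.2 Gt C.
At t = 8.33 yr, e^(−t/τ) = e^(−1.530) = 0.2166, so ΔM = −82.56 Gt C and M = 1029.2 − 82.56 = 946.62 Gt C.

947 Gt C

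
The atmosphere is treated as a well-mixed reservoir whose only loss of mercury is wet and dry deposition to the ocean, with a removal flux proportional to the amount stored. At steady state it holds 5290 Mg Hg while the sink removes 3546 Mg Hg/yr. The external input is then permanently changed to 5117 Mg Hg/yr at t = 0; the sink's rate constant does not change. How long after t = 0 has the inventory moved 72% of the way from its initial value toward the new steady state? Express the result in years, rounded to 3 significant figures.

1.90 yr

τ = M₀/F₀ = 5290/3546 = 1.492 yr.
The remaining gap fraction is e^(−t/τ); 72% covered ⇒ e^(−t/τ) = 0.280.
t = −τ ln(0.280) = 1.492 × 1.273 = 1.899 yr.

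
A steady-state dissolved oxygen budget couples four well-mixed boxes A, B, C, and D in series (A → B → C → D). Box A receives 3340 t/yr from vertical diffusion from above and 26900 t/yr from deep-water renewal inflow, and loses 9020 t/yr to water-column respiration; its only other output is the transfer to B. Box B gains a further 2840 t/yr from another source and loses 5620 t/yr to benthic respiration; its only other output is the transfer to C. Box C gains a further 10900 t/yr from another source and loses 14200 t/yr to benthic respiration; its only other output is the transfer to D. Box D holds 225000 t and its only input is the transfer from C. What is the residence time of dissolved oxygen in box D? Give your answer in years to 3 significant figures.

Box A: F(A→B) = (3340 + 26900) − 9020 = 21220 t/yr.
Box B: F(B→C) = (21220 + 2840) − 5620 = 18440 t/yr.
Box C: F(C→D) = (18440 + 10900) − 14200 = 15140 t/yr.
Box D throughput = its input = 15140 t/yr; τ = 225000 / 15140 = 14.86 yr.

14.9 yr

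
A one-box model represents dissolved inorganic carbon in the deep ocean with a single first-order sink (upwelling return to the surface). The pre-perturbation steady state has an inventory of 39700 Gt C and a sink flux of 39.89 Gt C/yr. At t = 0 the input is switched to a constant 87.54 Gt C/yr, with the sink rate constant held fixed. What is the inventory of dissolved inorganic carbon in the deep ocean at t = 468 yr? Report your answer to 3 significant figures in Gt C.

τ = M₀/F₀ = 39700/39.89 = 995.2 yr; rate constant k = 1/τ.
New steady state M_∞ = F₁/k = F₁·τ = 87.54 × 995.2 = 87123 Gt C.
M(t) = M_∞ + (M₀ − M_∞)·e^(−t/τ); t/τ = 468/995.2 = 0.4702, so e^(−t/τ) = 0.6249.
M(t) = 87123 − 47420 × 0.6249 = 57491 Gt C.

57500 Gt C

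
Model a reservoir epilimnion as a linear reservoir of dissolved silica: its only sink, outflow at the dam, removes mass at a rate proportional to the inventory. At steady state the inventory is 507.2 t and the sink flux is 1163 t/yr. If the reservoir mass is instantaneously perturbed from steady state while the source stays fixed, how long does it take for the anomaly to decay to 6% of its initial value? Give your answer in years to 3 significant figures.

For a linear reservoir the anomaly decays as exp(−t/τ) with τ = M/F = 507.2/1163 = 0.4361 yr.
exp(−t/τ) = 0.06 ⇒ t = −τ ln(0.06) = 0.4361 × 2.813 = 1.227 yr.

1.23 yr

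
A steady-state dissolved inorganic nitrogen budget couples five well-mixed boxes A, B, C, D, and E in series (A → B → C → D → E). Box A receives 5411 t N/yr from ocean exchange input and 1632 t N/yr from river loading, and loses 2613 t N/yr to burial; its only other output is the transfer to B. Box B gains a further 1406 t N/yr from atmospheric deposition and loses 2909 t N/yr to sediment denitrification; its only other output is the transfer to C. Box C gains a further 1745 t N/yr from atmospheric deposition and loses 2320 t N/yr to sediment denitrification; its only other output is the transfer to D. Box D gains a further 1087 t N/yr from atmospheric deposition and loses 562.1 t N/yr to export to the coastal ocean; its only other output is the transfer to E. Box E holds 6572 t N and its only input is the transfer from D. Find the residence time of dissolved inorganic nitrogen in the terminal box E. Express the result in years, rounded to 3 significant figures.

Box A: F(A→B) = (5411 + 1632) − 2613 = 4430.0 t N/yr.
Box B: F(B→C) = (4430.0 + 1406) − 2909 = 2927.0 t N/yr.
Box C: F(C→D) = (2927.0 + 1745) − 2320 = 2352.0 t N/yr.
Box D: F(D→E) = (2352.0 + 1087) − 562.1 = 2876.9 t N/yr.
Box E throughput = its input = 2876.9 t N/yr; τ = 6572 / 2876.9 = 2.284 yr.

2.28 yr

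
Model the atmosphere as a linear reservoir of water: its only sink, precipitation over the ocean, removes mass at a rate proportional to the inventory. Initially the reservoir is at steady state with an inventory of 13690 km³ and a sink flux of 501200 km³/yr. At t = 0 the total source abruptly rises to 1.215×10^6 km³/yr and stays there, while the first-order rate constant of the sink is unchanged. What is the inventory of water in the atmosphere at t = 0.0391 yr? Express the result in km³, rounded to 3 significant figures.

Residence time τ = M₀/F₀ = 0.02731 yr. The eventual steady state is M_∞ = M₀·(F₁/F₀) = 13690 × 1.215×10^6/501200 = 33187 km³.
The anomaly ΔM(t) = M(t) − M_∞ decays as ΔM₀·e^(−t/τ) with ΔM₀ = 13690 − 33187 = −19500 km³.
At t = 0.0391 yr, e^(−t/τ) = e^(−1.431) = 0.2390, so ΔM = −4659 km³ and M = 33187 − 4659 = 28528 km³.

28500 km³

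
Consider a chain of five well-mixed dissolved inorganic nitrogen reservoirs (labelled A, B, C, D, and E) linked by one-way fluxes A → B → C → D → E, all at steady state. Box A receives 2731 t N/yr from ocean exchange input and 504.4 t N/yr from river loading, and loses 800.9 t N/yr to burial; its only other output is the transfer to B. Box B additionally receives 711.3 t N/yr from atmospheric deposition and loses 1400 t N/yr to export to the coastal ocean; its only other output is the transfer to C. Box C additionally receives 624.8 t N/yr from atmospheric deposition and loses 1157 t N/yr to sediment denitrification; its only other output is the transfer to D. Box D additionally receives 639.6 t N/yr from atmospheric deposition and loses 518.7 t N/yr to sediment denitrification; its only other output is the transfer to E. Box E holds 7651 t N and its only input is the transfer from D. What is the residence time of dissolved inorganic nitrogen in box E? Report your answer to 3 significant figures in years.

Box A: F(A→B) = (2731 + 504.4) − 800.9 = 2434.5 t N/yr.
Box B: F(B→C) = (2434.5 + 711.3) − 1400 = 1745.8 t N/yr.
Box C: F(C→D) = (1745.8 + 624.8) − 1157 = 1213.6 t N/yr.
Box D: F(D→E) = (1213.6 + 639.6) − 518.7 = 1334.5 t N/yr.
Box E throughput = its input = 1334.5 t N/yr; τ = 7651 / 1334.5 = 5.733 yr.

5.73 yr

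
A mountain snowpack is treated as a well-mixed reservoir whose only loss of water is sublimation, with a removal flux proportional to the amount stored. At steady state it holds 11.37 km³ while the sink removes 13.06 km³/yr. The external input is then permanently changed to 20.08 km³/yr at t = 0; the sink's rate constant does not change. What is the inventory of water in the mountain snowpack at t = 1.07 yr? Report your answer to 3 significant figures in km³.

τ = M₀/F₀ = 11.37/13.06 = 0.8706 yr; rate constant k = 1/τ.
New steady state M_∞ = F₁/k = F₁·τ = 20.08 × 0.8706 = 17.482 km³.
M(t) = M_∞ + (M₀ − M_∞)·e^(−t/τ); t/τ = 1.07/0.8706 = 1.229, so e^(−t/τ) = 0.2926.
M(t) = 17.482 − 6.112 × 0.2926 = 15.694 km³.

15.7 km³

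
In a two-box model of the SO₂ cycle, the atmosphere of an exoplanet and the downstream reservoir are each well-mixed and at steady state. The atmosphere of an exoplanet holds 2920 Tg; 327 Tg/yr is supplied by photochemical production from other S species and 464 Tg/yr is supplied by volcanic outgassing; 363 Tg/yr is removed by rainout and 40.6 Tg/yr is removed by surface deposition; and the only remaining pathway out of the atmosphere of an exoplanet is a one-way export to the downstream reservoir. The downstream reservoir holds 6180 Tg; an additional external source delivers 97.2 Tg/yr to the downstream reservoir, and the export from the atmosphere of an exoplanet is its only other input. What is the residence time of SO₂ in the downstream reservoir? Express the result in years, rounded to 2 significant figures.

13 yr

Balance the atmosphere of an exoplanet: ΣF_in = 327 + 464 = 791.00 Tg/yr.
Export to the downstream reservoir = ΣF_in − (363 + 40.6) = 387.40 Tg/yr.
Total input to the downstream reservoir = 387.40 + 97.2 = 484.60 Tg/yr; at steady state this equals its total output.
τ = M / F = 6180 / 484.60 = 12.75 yr.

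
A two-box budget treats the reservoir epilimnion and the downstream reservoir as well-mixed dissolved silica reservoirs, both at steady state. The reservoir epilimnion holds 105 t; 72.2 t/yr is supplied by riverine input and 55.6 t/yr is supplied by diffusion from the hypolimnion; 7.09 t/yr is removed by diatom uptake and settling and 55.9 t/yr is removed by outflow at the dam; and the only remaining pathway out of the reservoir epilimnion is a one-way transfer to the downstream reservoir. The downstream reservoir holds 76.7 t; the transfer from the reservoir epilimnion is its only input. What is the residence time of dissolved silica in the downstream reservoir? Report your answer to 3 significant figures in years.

1.18 yr

Balance the reservoir epilimnion: ΣF_in = 72.2 + 55.6 = 127.80 t/yr.
Transfer to the downstream reservoir = ΣF_in − (7.09 + 55.9) = 64.810 t/yr.
At steady state the output of the downstream reservoir equals its input, 64.810 t/yr.
τ = M / F = 76.7 / 64.810 = 1.183 yr.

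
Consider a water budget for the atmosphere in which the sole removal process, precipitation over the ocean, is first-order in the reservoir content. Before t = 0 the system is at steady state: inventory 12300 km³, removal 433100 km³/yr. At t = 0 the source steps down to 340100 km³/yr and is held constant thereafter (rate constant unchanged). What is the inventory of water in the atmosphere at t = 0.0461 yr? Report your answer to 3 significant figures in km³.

Residence time τ = M₀/F₀ = 0.02840 yr. The eventual steady state is M_∞ = M₀·(F₁/F₀) = 12300 × 340100/433100 = 9658.8 km³.
The anomaly ΔM(t) = M(t) − M_∞ decays as ΔM₀·e^(−t/τ) with ΔM₀ = 12300 − 9658.8 = 2641 km³.
At t = 0.0461 yr, e^(−t/τ) = e^(−1.623) = 0.1973, so ΔM = 521.0 km³ and M = 9658.8 + 521.0 = 10180 km³.

10200 km³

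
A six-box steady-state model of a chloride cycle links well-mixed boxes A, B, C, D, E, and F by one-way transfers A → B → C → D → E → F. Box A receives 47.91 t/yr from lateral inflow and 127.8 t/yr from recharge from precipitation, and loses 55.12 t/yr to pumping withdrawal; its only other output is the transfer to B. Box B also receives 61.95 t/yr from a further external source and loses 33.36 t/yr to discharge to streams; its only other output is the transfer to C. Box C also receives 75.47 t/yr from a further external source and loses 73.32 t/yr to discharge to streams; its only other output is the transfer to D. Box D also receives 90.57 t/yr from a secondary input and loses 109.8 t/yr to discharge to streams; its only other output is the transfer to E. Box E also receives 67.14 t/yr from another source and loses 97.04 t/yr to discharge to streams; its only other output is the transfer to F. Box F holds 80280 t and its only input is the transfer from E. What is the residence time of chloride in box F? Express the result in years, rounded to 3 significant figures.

786 yr

Box A: F(A→B) = (47.91 + 127.8) − 55.12 = 120.59 t/yr.
Box B: F(B→C) = (120.59 + 61.95) − 33.36 = 149.18 t/yr.
Box C: F(C→D) = (149.18 + 75.47) − 73.32 = 151.33 t/yr.
Box D: F(D→E) = (151.33 + 90.57) − 109.8 = 132.10 t/yr.
Box E: F(E→F) = (132.10 + 67.14) − 97.04 = 102.20 t/yr.
Box F throughput = its input = 102.20 t/yr; τ = 80280 / 102.20 = 785.5 yr.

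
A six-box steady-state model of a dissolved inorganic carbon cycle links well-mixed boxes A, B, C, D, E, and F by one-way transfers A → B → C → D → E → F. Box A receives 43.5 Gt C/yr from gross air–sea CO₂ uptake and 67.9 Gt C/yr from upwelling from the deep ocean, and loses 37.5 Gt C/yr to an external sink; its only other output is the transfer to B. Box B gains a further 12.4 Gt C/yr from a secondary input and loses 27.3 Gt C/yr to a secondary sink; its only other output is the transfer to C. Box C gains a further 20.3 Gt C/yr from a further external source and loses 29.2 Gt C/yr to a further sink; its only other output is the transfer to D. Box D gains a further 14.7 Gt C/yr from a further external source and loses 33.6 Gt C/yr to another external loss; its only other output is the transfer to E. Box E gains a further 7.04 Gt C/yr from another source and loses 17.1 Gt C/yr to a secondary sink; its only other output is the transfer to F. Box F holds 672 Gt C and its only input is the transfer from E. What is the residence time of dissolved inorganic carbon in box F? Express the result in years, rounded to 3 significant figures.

31.8 yr

Box A: F(A→B) = (43.5 + 67.9) − 37.5 = 73.900 Gt C/yr.
Box B: F(B→C) = (73.900 + 12.4) − 27.3 = 59.000 Gt C/yr.
Box C: F(C→D) = (59.000 + 20.3) − 29.2 = 50.100 Gt C/yr.
Box D: F(D→E) = (50.100 + 14.7) − 33.6 = 31.200 Gt C/yr.
Box E: F(E→F) = (31.200 + 7.04) − 17.1 = 21.140 Gt C/yr.
Box F throughput = its input = 21.140 Gt C/yr; τ = 672 / 21.140 = 31.79 yr.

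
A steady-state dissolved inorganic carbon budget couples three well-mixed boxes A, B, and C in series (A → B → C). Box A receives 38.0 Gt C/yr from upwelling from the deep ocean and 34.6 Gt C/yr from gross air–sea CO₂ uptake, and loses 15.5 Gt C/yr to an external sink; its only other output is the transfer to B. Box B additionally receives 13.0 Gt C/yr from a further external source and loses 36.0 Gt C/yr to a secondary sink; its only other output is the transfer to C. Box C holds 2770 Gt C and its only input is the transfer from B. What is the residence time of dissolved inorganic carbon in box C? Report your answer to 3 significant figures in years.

81.2 yr

Box A: F(A→B) = (38.0 + 34.6) − 15.5 = 57.100 Gt C/yr.
Box B: F(B→C) = (57.100 + 13.0) − 36.0 = 34.100 Gt C/yr.
Box C throughput = its input = 34.100 Gt C/yr; τ = 2770 / 34.100 = 81.23 yr.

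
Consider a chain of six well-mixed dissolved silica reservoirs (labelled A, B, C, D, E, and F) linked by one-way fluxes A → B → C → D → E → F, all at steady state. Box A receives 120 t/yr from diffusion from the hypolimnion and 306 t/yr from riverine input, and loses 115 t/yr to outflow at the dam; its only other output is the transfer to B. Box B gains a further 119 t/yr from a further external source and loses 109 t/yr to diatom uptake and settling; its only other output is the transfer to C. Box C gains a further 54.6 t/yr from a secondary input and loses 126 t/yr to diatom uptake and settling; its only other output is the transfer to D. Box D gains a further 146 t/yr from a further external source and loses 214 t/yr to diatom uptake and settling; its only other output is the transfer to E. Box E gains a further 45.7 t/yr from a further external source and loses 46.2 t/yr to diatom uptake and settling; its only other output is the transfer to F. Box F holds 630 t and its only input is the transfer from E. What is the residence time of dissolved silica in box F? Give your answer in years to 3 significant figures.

Box A: F(A→B) = (120 + 306) − 115 = 311.00 t/yr.
Box B: F(B→C) = (311.00 + 119) − 109 = 321.00 t/yr.
Box C: F(C→D) = (321.00 + 54.6) − 126 = 249.60 t/yr.
Box D: F(D→E) = (249.60 + 146) − 214 = 181.60 t/yr.
Box E: F(E→F) = (181.60 + 45.7) − 46.2 = 181.10 t/yr.
Box F throughput = its input = 181.10 t/yr; τ = 630 / 181.10 = 3.479 yr.

3.48 yr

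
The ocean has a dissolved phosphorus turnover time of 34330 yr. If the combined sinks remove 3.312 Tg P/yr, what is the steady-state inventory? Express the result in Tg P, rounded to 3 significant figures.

114000 Tg P

τ = M/F ⇒ M = τ × F = 34330 × 3.312 = 113700 Tg P.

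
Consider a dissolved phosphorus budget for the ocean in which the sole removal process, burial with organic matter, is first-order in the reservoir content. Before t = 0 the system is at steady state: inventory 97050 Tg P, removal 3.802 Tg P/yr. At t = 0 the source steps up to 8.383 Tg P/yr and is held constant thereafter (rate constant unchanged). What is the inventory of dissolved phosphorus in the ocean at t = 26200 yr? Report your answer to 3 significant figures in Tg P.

172000 Tg P

τ = M₀/F₀ = 97050/3.802 = 25530 yr; rate constant k = 1/τ.
New steady state M_∞ = F₁/k = F₁·τ = 8.383 × 25530 = 213980 Tg P.
M(t) = M_∞ + (M₀ − M_∞)·e^(−t/τ); t/τ = 26200/25530 = 1.026, so e^(−t/τ) = 0.3583.
M(t) = 213980 − 116900 × 0.3583 = 172090 Tg P.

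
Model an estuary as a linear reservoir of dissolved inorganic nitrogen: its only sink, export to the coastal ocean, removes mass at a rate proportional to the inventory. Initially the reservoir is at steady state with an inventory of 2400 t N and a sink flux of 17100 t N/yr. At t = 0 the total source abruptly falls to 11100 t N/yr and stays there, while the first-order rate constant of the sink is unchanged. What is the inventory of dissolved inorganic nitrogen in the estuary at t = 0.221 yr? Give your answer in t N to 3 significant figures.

Residence time τ = M₀/F₀ = 0.1404 yr. The eventual steady state is M_∞ = M₀·(F₁/F₀) = 2400 × 11100/17100 = 1557.9 t N.
The anomaly ΔM(t) = M(t) − M_∞ decays as ΔM₀·e^(−t/τ) with ΔM₀ = 2400 − 1557.9 = 842.1 t N.
At t = 0.221 yr, e^(−t/τ) = e^(−1.575) = 0.2071, so ΔM = 174.4 t N and M = 1557.9 + 174.4 = 1732.3 t N.

1730 t N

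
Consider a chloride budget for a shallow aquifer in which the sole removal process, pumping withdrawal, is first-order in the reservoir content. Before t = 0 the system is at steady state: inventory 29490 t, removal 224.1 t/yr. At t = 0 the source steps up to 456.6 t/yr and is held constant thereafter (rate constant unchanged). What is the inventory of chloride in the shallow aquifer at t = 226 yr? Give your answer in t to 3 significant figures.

54600 t

Residence time τ = M₀/F₀ = 131.6 yr. The eventual steady state is M_∞ = M₀·(F₁/F₀) = 29490 × 456.6/224.1 = 60085 t.
The anomaly ΔM(t) = M(t) − M_∞ decays as ΔM₀·e^(−t/τ) with ΔM₀ = 29490 − 60085 = −30600 t.
At t = 226 yr, e^(−t/τ) = e^(−1.717) = 0.1795, so ΔM = −5493 t and M = 60085 − 5493 = 54593 t.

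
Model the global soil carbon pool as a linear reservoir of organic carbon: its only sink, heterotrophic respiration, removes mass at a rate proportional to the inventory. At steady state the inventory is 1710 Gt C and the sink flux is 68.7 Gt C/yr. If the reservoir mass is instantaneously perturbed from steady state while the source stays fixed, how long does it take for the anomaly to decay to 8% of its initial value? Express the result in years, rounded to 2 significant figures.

For a linear reservoir the anomaly decays as exp(−t/τ) with τ = M/F = 1710/68.7 = 24.89 yr.
exp(−t/τ) = 0.08 ⇒ t = −τ ln(0.08) = 24.89 × 2.526 = 62.87 yr.

63 yr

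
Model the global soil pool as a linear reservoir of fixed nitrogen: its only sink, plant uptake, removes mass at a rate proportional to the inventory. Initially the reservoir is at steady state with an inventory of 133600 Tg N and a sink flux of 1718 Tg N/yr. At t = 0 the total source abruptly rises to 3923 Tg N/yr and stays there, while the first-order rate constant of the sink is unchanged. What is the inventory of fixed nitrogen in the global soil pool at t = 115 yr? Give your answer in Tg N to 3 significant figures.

Residence time τ = M₀/F₀ = 77.76 yr. The eventual steady state is M_∞ = M₀·(F₁/F₀) = 133600 × 3923/1718 = 305070 Tg N.
The anomaly ΔM(t) = M(t) − M_∞ decays as ΔM₀·e^(−t/τ) with ΔM₀ = 133600 − 305070 = −171500 Tg N.
At t = 115 yr, e^(−t/τ) = e^(−1.479) = 0.2279, so ΔM = −39080 Tg N and M = 305070 − 39080 = 265990 Tg N.

266000 Tg N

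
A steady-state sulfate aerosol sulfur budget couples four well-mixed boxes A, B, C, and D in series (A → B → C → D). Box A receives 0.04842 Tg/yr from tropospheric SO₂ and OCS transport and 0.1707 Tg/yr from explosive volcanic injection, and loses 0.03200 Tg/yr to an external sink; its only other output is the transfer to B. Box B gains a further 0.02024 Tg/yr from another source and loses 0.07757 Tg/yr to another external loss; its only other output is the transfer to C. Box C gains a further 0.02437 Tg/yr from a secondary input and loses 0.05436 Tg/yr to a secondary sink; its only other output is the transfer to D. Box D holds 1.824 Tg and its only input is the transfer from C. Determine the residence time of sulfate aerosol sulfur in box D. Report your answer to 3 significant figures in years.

Box A: F(A→B) = (0.04842 + 0.1707) − 0.03200 = 0.18712 Tg/yr.
Box B: F(B→C) = (0.18712 + 0.02024) − 0.07757 = 0.12979 Tg/yr.
Box C: F(C→D) = (0.12979 + 0.02437) − 0.05436 = 0.099800 Tg/yr.
Box D throughput = its input = 0.099800 Tg/yr; τ = 1.824 / 0.099800 = 18.28 yr.

18.3 yr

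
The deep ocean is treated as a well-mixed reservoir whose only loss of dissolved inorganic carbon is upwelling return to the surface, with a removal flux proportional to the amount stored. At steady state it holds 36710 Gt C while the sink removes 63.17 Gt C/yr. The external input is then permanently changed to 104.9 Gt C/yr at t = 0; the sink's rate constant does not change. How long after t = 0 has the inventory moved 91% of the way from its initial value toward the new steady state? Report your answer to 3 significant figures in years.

τ = M₀/F₀ = 36710/63.17 = 581.1 yr.
The remaining gap fraction is e^(−t/τ); 91% covered ⇒ e^(−t/τ) = 0.0900.
t = −τ ln(0.0900) = 581.1 × 2.408 = 1399 yr.

1400 yr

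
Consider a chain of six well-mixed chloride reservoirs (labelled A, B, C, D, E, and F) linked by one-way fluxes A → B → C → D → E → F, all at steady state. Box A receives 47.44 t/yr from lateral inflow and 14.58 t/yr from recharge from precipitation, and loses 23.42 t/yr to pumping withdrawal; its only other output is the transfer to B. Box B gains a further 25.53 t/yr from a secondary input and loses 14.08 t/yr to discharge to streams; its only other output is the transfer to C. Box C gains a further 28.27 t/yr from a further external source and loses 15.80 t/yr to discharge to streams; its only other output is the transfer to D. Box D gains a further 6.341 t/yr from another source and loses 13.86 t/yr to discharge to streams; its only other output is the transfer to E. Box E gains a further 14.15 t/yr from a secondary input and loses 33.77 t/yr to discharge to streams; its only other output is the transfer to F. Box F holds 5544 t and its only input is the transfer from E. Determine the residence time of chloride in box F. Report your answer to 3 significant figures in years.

157 yr

Box A: F(A→B) = (47.44 + 14.58) − 23.42 = 38.600 t/yr.
Box B: F(B→C) = (38.600 + 25.53) − 14.08 = 50.050 t/yr.
Box C: F(C→D) = (50.050 + 28.27) − 15.80 = 62.520 t/yr.
Box D: F(D→E) = (62.520 + 6.341) − 13.86 = 55.001 t/yr.
Box E: F(E→F) = (55.001 + 14.15) − 33.77 = 35.381 t/yr.
Box F throughput = its input = 35.381 t/yr; τ = 5544 / 35.381 = 156.7 yr.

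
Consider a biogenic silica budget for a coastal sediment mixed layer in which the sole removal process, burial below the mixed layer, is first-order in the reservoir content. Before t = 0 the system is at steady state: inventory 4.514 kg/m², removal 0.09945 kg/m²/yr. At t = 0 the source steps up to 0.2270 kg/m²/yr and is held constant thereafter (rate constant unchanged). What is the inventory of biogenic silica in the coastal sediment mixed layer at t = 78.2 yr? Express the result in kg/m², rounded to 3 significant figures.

τ = M₀/F₀ = 4.514/0.09945 = 45.39 yr; rate constant k = 1/τ.
New steady state M_∞ = F₁/k = F₁·τ = 0.2270 × 45.39 = 10.303 kg/m².
M(t) = M_∞ + (M₀ − M_∞)·e^(−t/τ); t/τ = 78.2/45.39 = 1.723, so e^(−t/τ) = 0.1786.
M(t) = 10.303 − 5.789 × 0.1786 = 9.2697 kg/m².

9.27 kg/m²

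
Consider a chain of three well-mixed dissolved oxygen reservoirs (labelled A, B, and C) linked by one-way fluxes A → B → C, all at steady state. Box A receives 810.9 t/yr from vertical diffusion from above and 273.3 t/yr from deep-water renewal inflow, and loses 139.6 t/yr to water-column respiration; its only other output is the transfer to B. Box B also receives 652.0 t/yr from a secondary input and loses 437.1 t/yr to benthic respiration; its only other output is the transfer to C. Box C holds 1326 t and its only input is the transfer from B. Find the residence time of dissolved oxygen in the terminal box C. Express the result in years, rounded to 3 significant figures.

Box A: F(A→B) = (810.9 + 273.3) − 139.6 = 944.60 t/yr.
Box B: F(B→C) = (944.60 + 652.0) − 437.1 = 1159.5 t/yr.
Box C throughput = its input = 1159.5 t/yr; τ = 1326 / 1159.5 = 1.144 yr.

1.14 yr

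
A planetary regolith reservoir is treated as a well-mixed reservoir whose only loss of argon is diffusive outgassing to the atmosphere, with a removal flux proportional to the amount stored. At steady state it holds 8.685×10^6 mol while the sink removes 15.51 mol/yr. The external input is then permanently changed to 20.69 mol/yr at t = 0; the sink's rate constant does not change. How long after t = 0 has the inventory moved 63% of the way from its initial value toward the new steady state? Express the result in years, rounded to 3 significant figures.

τ = M₀/F₀ = 8.685×10^6/15.51 = 560000 yr.
The remaining gap fraction is e^(−t/τ); 63% covered ⇒ e^(−t/τ) = 0.370.
t = −τ ln(0.370) = 560000 × 0.9943 = 556700 yr.

557000 yr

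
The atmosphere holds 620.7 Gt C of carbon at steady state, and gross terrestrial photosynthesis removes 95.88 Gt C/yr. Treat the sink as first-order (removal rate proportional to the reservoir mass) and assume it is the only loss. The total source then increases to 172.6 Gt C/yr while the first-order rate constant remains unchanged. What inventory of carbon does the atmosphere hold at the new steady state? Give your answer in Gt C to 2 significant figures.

Rate constant k = F/M = 95.88 / 620.7 = 0.1545 yr⁻¹.
At the new steady state, source = k·M_new ⇒ M_new = 172.6 / 0.1545 = 1117 Gt C.
(Equivalently M_new = M × F_new/F_old = 620.7 × 172.6/95.88.)

1100 Gt C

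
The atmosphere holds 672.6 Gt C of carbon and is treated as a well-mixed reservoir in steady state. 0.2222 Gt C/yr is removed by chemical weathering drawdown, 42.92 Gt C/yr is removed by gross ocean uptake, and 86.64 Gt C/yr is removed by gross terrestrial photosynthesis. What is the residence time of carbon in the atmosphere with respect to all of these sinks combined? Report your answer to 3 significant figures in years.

Total removal flux = 0.2222 + 42.92 + 86.64 = 129.78 Gt C/yr.
τ = M / ΣF_out = 672.6 / 129.78 = 5.183 yr.

5.18 yr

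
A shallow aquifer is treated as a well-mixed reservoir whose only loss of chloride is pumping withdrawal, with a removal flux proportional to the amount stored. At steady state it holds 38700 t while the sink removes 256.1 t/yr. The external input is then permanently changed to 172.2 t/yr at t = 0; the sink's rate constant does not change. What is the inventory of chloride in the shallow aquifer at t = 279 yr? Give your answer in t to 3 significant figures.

28000 t

Residence time τ = M₀/F₀ = 151.1 yr. The eventual steady state is M_∞ = M₀·(F₁/F₀) = 38700 × 172.2/256.1 = 26022 t.
The anomaly ΔM(t) = M(t) − M_∞ decays as ΔM₀·e^(−t/τ) with ΔM₀ = 38700 − 26022 = 12680 t.
At t = 279 yr, e^(−t/τ) = e^(−1.846) = 0.1578, so ΔM = 2001 t and M = 26022 + 2001 = 28023 t.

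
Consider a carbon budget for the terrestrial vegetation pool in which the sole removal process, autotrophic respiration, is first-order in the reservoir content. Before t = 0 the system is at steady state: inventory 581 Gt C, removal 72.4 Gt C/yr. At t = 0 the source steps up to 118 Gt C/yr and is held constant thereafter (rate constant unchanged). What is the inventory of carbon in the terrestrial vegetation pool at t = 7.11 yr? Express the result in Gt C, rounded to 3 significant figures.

796 Gt C

The sink rate constant is k = F₀/M₀ = 72.4/581 = 0.1246 yr⁻¹.
Solving dM/dt = F₁ − kM with M(0) = M₀ gives M(t) = F₁/k + (M₀ − F₁/k)·e^(−kt).
F₁/k = 118/0.1246 = 946.93 Gt C; kt = 0.1246 × 7.11 = 0.8860, e^(−kt) = 0.4123.
M(7.11) = 946.93 + (581 − 946.93) × 0.4123 = 946.93 − 150.9 = 796.06 Gt C.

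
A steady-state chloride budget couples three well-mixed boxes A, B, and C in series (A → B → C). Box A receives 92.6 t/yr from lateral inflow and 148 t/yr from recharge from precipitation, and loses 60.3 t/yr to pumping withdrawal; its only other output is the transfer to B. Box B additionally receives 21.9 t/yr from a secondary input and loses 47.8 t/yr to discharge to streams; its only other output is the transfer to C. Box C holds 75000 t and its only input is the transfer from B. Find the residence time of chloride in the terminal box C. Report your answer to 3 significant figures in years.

Box A: F(A→B) = (92.6 + 148) − 60.3 = 180.30 t/yr.
Box B: F(B→C) = (180.30 + 21.9) − 47.8 = 154.40 t/yr.
Box C throughput = its input = 154.40 t/yr; τ = 75000 / 154.40 = 485.8 yr.

486 yr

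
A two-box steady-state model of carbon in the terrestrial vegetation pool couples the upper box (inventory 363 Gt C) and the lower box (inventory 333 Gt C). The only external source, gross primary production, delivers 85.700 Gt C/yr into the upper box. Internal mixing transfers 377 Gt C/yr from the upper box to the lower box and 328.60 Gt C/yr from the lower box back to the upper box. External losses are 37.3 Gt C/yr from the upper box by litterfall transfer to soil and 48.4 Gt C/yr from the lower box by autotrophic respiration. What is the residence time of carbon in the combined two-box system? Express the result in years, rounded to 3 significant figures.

Treat the two boxes together as one reservoir: the mixing fluxes between them are internal recycling, so τ = ΣM / Σ(external losses).
M_total = 363 + 333 = 696.00 Gt C.
ΣF_external_out = 37.3 + 48.4 = 85.700 Gt C/yr.
τ = M_total / ΣF_ext = 696.00 / 85.700 = 8.121 yr.

8.12 yr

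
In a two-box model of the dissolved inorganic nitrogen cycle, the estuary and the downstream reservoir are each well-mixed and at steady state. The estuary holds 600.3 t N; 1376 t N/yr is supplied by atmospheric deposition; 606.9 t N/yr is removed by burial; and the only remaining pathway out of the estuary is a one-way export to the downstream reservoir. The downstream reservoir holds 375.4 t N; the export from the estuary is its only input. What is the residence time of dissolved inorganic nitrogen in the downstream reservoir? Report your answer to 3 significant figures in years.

0.488 yr

Balance the estuary: ΣF_in = 1376.0 t N/yr.
Export to the downstream reservoir = ΣF_in − (606.9) = 769.10 t N/yr.
At steady state the output of the downstream reservoir equals its input, 769.10 t N/yr.
τ = M / F = 375.4 / 769.10 = 0.4881 yr.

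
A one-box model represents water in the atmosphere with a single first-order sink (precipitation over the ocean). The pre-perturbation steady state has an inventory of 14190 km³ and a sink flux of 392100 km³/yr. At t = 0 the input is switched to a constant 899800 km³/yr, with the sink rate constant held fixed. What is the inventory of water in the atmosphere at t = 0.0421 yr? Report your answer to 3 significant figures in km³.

τ = M₀/F₀ = 14190/392100 = 0.03619 yr; rate constant k = 1/τ.
New steady state M_∞ = F₁/k = F₁·τ = 899800 × 0.03619 = 32564 km³.
M(t) = M_∞ + (M₀ − M_∞)·e^(−t/τ); t/τ = 0.0421/0.03619 = 1.163, so e^(−t/τ) = 0.3124.
M(t) = 32564 − 18370 × 0.3124 = 26823 km³.

26800 km³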